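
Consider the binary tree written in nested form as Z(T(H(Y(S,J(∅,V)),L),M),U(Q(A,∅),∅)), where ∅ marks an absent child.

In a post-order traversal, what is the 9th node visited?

A

Post-order visits the left subtree, then the right subtree, then the node.
At Z: go left to T.
  At T: go left to H.
    At H: go left to Y.
      At Y: go left to S.
        S is a leaf — visit S.
      At Y: go right to J.
        At J: no left child.
        At J: go right to V.
          V is a leaf — visit V.
        Visit J.
      Visit Y.
    At H: go right to L.
      L is a leaf — visit L.
    Visit H.
  At T: go right to M.
    M is a leaf — visit M.
  Visit T.
At Z: go right to U.
  At U: go left to Q.
    At Q: go left to A.
      A is a leaf — visit A.
    At Q: no right child.
    Visit Q.
  At U: no right child.
  Visit U.
Visit Z.
Full post-order sequence: S, V, J, Y, L, H, M, T, A, Q, U, Z.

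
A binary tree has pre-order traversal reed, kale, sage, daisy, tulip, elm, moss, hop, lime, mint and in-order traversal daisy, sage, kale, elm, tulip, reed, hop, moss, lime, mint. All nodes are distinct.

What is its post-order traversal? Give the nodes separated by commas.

daisy, sage, elm, tulip, kale, hop, mint, lime, moss, reed

The first element of pre-order is the root; it splits in-order into left and right subtrees.
Root reed: left subtree has 5 nodes {daisy, sage, kale, elm, tulip}, right has 4 {hop, moss, lime, mint}.
  Root kale: left subtree has 2 nodes {daisy, sage}, right has 2 {elm, tulip}.
    Root sage: left subtree has 1 node {daisy}, right has 0 { }.
    Root tulip: left subtree has 1 node {elm}, right has 0 { }.
  Root moss: left subtree has 1 node {hop}, right has 2 {lime, mint}.
    Root lime: left subtree has 0 nodes { }, right has 1 {mint}.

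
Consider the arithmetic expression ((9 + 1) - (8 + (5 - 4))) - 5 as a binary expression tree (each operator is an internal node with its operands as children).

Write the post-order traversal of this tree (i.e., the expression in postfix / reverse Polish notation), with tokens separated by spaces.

9 1 + 8 5 4 - + - 5 -

Post-order on an expression tree gives postfix notation: for each operator, emit left operand, right operand, then the operator.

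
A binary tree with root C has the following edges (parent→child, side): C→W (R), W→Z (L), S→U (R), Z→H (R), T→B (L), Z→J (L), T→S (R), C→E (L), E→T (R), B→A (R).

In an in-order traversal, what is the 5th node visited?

In-order visits the left subtree, then the node, then the right subtree.
At C: go left to E.
  At E: no left child.
  Visit E.
  At E: go right to T.
    At T: go left to B.
      At B: no left child.
      Visit B.
      At B: go right to A.
        A is a leaf — visit A.
    Visit T.
    At T: go right to S.
      At S: no left child.
      Visit S.
      At S: go right to U.
        U is a leaf — visit U.
Visit C.
At C: go right to W.
  At W: go left to Z.
    At Z: go left to J.
      J is a leaf — visit J.
    Visit Z.
    At Z: go right to H.
      H is a leaf — visit H.
  Visit W.
  At W: no right child.
Full in-order sequence: E, B, A, T, S, U, C, J, Z, H, W.

S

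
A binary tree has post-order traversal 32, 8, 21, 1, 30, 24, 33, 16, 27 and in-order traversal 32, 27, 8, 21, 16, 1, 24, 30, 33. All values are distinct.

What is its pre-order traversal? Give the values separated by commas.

27, 32, 16, 21, 8, 33, 24, 1, 30

The last element of post-order is the root; it splits in-order into left and right subtrees.
Root 27: left subtree has 1 node {32}, right has 7 {8, 21, 16, 1, 24, 30, 33}.
  Root 16: left subtree has 2 nodes {8, 21}, right has 4 {1, 24, 30, 33}.
    Root 21: left subtree has 1 node {8}, right has 0 { }.
    Root 33: left subtree has 3 nodes {1, 24, 30}, right has 0 { }.
      Root 24: left subtree has 1 node {1}, right has 1 {30}.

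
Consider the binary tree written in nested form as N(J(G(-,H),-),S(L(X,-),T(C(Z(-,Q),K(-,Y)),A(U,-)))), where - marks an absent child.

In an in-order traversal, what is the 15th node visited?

A

In-order visits the left subtree, then the node, then the right subtree.
At N: go left to J.
  At J: go left to G.
    At G: no left child.
    Visit G.
    At G: go right to H.
      H is a leaf — visit H.
  Visit J.
  At J: no right child.
Visit N.
At N: go right to S.
  At S: go left to L.
    At L: go left to X.
      X is a leaf — visit X.
    Visit L.
    At L: no right child.
  Visit S.
  At S: go right to T.
    At T: go left to C.
      At C: go left to Z.
        At Z: no left child.
        Visit Z.
        At Z: go right to Q.
          Q is a leaf — visit Q.
      Visit C.
      At C: go right to K.
        At K: no left child.
        Visit K.
        At K: go right to Y.
          Y is a leaf — visit Y.
    Visit T.
    At T: go right to A.
      At A: go left to U.
        U is a leaf — visit U.
      Visit A.
      At A: no right child.
Full in-order sequence: G, H, J, N, X, L, S, Z, Q, C, K, Y, T, U, A.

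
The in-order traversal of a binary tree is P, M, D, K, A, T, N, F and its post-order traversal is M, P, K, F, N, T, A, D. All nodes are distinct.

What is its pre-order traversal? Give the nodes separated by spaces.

D P M A K T N F

The last element of post-order is the root; it splits in-order into left and right subtrees.
Root D: left subtree has 2 nodes {P, M}, right has 5 {K, A, T, N, F}.
  Root P: left subtree has 0 nodes { }, right has 1 {M}.
  Root A: left subtree has 1 node {K}, right has 3 {T, N, F}.
    Root T: left subtree has 0 nodes { }, right has 2 {N, F}.
      Root N: left subtree has 0 nodes { }, right has 1 {F}.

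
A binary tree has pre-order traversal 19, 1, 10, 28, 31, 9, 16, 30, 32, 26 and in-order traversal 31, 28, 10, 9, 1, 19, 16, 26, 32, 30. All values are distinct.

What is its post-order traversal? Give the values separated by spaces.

31 28 9 10 1 26 32 30 16 19

The first element of pre-order is the root; it splits in-order into left and right subtrees.
Root 19: left subtree has 5 nodes {31, 28, 10, 9, 1}, right has 4 {16, 26, 32, 30}.
  Root 1: left subtree has 4 nodes {31, 28, 10, 9}, right has 0 { }.
    Root 10: left subtree has 2 nodes {31, 28}, right has 1 {9}.
      Root 28: left subtree has 1 node {31}, right has 0 { }.
  Root 16: left subtree has 0 nodes { }, right has 3 {26, 32, 30}.
    Root 30: left subtree has 2 nodes {26, 32}, right has 0 { }.
      Root 32: left subtree has 1 node {26}, right has 0 { }.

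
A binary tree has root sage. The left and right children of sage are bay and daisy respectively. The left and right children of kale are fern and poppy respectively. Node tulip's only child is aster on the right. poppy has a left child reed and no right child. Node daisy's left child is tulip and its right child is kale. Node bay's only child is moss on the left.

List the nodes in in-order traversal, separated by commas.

moss, bay, sage, tulip, aster, daisy, fern, kale, reed, poppy

In-order visits the left subtree, then the node, then the right subtree.
At sage: go left to bay.
  At bay: go left to moss.
    moss is a leaf — visit moss.
  Visit bay.
  At bay: no right child.
Visit sage.
At sage: go right to daisy.
  At daisy: go left to tulip.
    At tulip: no left child.
    Visit tulip.
    At tulip: go right to aster.
      aster is a leaf — visit aster.
  Visit daisy.
  At daisy: go right to kale.
    At kale: go left to fern.
      fern is a leaf — visit fern.
    Visit kale.
    At kale: go right to poppy.
      At poppy: go left to reed.
        reed is a leaf — visit reed.
      Visit poppy.
      At poppy: no right child.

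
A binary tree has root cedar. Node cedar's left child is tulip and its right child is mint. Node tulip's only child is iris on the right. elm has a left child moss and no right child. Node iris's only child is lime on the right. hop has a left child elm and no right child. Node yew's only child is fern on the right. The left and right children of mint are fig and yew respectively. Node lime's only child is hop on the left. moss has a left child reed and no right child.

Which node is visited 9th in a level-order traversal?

Level-order visits nodes level by level from the root, left to right within each level.
Level 0: cedar
Level 1: tulip, mint
Level 2: iris, fig, yew
Level 3: lime, fern
Level 4: hop
Level 5: elm
Level 6: moss
Level 7: reed
Full level-order sequence: cedar, tulip, mint, iris, fig, yew, lime, fern, hop, elm, moss, reed.

hop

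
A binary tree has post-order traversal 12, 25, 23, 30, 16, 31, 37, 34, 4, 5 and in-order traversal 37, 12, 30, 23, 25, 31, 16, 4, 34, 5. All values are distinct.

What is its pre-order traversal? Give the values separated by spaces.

5 4 37 31 30 12 23 25 16 34

The last element of post-order is the root; it splits in-order into left and right subtrees.
Root 5: left subtree has 9 nodes {37, 12, 30, 23, 25, 31, 16, 4, 34}, right has 0 { }.
  Root 4: left subtree has 7 nodes {37, 12, 30, 23, 25, 31, 16}, right has 1 {34}.
    Root 37: left subtree has 0 nodes { }, right has 6 {12, 30, 23, 25, 31, 16}.
      Root 31: left subtree has 4 nodes {12, 30, 23, 25}, right has 1 {16}.
        Root 30: left subtree has 1 node {12}, right has 2 {23, 25}.
          Root 23: left subtree has 0 nodes { }, right has 1 {25}.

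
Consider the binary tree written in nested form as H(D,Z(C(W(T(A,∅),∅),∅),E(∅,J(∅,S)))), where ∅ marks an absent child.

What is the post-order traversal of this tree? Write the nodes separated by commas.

Post-order visits the left subtree, then the right subtree, then the node.
At H: go left to D.
  D is a leaf — visit D.
At H: go right to Z.
  At Z: go left to C.
    At C: go left to W.
      At W: go left to T.
        At T: go left to A.
          A is a leaf — visit A.
        At T: no right child.
        Visit T.
      At W: no right child.
      Visit W.
    At C: no right child.
    Visit C.
  At Z: go right to E.
    At E: no left child.
    At E: go right to J.
      At J: no left child.
      At J: go right to S.
        S is a leaf — visit S.
      Visit J.
    Visit E.
  Visit Z.
Visit H.

D, A, T, W, C, S, J, E, Z, H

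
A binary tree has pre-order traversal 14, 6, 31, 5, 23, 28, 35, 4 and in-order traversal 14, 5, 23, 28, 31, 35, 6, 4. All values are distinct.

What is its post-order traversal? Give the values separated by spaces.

The first element of pre-order is the root; it splits in-order into left and right subtrees.
Root 14: left subtree has 0 nodes { }, right has 7 {5, 23, 28, 31, 35, 6, 4}.
  Root 6: left subtree has 5 nodes {5, 23, 28, 31, 35}, right has 1 {4}.
    Root 31: left subtree has 3 nodes {5, 23, 28}, right has 1 {35}.
      Root 5: left subtree has 0 nodes { }, right has 2 {23, 28}.
        Root 23: left subtree has 0 nodes { }, right has 1 {28}.

28 23 5 35 31 4 6 14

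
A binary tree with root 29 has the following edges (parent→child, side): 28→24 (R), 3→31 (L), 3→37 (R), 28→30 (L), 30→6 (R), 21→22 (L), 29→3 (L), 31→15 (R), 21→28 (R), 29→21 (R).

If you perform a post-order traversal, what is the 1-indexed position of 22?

Post-order visits the left subtree, then the right subtree, then the node.
At 29: go left to 3.
  At 3: go left to 31.
    At 31: no left child.
    At 31: go right to 15.
      15 is a leaf — visit 15.
    Visit 31.
  At 3: go right to 37.
    37 is a leaf — visit 37.
  Visit 3.
At 29: go right to 21.
  At 21: go left to 22.
    22 is a leaf — visit 22.
  At 21: go right to 28.
    At 28: go left to 30.
      At 30: no left child.
      At 30: go right to 6.
        6 is a leaf — visit 6.
      Visit 30.
    At 28: go right to 24.
      24 is a leaf — visit 24.
    Visit 28.
  Visit 21.
Visit 29.
Full post-order sequence: 15, 31, 37, 3, 22, 6, 30, 24, 28, 21, 29.

5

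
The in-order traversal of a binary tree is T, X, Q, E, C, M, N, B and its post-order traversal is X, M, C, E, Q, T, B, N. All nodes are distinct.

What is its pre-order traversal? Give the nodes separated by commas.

The last element of post-order is the root; it splits in-order into left and right subtrees.
Root N: left subtree has 6 nodes {T, X, Q, E, C, M}, right has 1 {B}.
  Root T: left subtree has 0 nodes { }, right has 5 {X, Q, E, C, M}.
    Root Q: left subtree has 1 node {X}, right has 3 {E, C, M}.
      Root E: left subtree has 0 nodes { }, right has 2 {C, M}.
        Root C: left subtree has 0 nodes { }, right has 1 {M}.

N, T, Q, X, E, C, M, B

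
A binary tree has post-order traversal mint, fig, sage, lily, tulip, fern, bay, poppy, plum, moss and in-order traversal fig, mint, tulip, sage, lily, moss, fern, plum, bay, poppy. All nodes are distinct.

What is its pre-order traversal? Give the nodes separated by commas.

The last element of post-order is the root; it splits in-order into left and right subtrees.
Root moss: left subtree has 5 nodes {fig, mint, tulip, sage, lily}, right has 4 {fern, plum, bay, poppy}.
  Root tulip: left subtree has 2 nodes {fig, mint}, right has 2 {sage, lily}.
    Root fig: left subtree has 0 nodes { }, right has 1 {mint}.
    Root lily: left subtree has 1 node {sage}, right has 0 { }.
  Root plum: left subtree has 1 node {fern}, right has 2 {bay, poppy}.
    Root poppy: left subtree has 1 node {bay}, right has 0 { }.

moss, tulip, fig, mint, lily, sage, plum, fern, poppy, bay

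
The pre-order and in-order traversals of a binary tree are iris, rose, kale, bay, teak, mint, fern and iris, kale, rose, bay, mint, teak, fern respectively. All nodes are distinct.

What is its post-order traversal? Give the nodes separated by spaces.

kale mint fern teak bay rose iris

The first element of pre-order is the root; it splits in-order into left and right subtrees.
Root iris: left subtree has 0 nodes { }, right has 6 {kale, rose, bay, mint, teak, fern}.
  Root rose: left subtree has 1 node {kale}, right has 4 {bay, mint, teak, fern}.
    Root bay: left subtree has 0 nodes { }, right has 3 {mint, teak, fern}.
      Root teak: left subtree has 1 node {mint}, right has 1 {fern}.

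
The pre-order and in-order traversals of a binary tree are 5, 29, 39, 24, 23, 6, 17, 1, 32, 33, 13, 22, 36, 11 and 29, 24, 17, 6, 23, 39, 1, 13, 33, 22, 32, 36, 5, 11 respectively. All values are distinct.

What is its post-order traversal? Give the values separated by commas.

The first element of pre-order is the root; it splits in-order into left and right subtrees.
Root 5: left subtree has 12 nodes {29, 24, 17, 6, 23, 39, 1, 13, 33, 22, 32, 36}, right has 1 {11}.
  Root 29: left subtree has 0 nodes { }, right has 11 {24, 17, 6, 23, 39, 1, 13, 33, 22, 32, 36}.
    Root 39: left subtree has 4 nodes {24, 17, 6, 23}, right has 6 {1, 13, 33, 22, 32, 36}.
      Root 24: left subtree has 0 nodes { }, right has 3 {17, 6, 23}.
        Root 23: left subtree has 2 nodes {17, 6}, right has 0 { }.
          Root 6: left subtree has 1 node {17}, right has 0 { }.
      Root 1: left subtree has 0 nodes { }, right has 5 {13, 33, 22, 32, 36}.
        Root 32: left subtree has 3 nodes {13, 33, 22}, right has 1 {36}.
          Root 33: left subtree has 1 node {13}, right has 1 {22}.

17, 6, 23, 24, 13, 22, 33, 36, 32, 1, 39, 29, 11, 5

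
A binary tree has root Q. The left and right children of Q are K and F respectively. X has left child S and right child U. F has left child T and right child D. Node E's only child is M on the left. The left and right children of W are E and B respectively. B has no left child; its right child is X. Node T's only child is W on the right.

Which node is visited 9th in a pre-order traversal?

Pre-order visits the node, then its left subtree, then its right subtree.
Visit Q.
At Q: go left to K.
  K is a leaf — visit K.
At Q: go right to F.
  Visit F.
  At F: go left to T.
    Visit T.
    At T: no left child.
    At T: go right to W.
      Visit W.
      At W: go left to E.
        Visit E.
        At E: go left to M.
          M is a leaf — visit M.
        At E: no right child.
      At W: go right to B.
        Visit B.
        At B: no left child.
        At B: go right to X.
          Visit X.
          At X: go left to S.
            S is a leaf — visit S.
          At X: go right to U.
            U is a leaf — visit U.
  At F: go right to D.
    D is a leaf — visit D.
Full pre-order sequence: Q, K, F, T, W, E, M, B, X, S, U, D.

X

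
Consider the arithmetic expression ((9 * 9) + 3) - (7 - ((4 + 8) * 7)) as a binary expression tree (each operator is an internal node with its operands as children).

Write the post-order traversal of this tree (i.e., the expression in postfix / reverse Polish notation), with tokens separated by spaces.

Post-order on an expression tree gives postfix notation: for each operator, emit left operand, right operand, then the operator.

9 9 * 3 + 7 4 8 + 7 * - -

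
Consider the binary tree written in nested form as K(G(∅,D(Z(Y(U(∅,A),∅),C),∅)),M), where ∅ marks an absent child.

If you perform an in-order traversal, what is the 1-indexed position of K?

In-order visits the left subtree, then the node, then the right subtree.
At K: go left to G.
  At G: no left child.
  Visit G.
  At G: go right to D.
    At D: go left to Z.
      At Z: go left to Y.
        At Y: go left to U.
          At U: no left child.
          Visit U.
          At U: go right to A.
            A is a leaf — visit A.
        Visit Y.
        At Y: no right child.
      Visit Z.
      At Z: go right to C.
        C is a leaf — visit C.
    Visit D.
    At D: no right child.
Visit K.
At K: go right to M.
  M is a leaf — visit M.
Full in-order sequence: G, U, A, Y, Z, C, D, K, M.

8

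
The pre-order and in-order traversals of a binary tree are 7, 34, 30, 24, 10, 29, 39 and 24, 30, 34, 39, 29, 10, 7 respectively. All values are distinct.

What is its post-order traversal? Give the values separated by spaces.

The first element of pre-order is the root; it splits in-order into left and right subtrees.
Root 7: left subtree has 6 nodes {24, 30, 34, 39, 29, 10}, right has 0 { }.
  Root 34: left subtree has 2 nodes {24, 30}, right has 3 {39, 29, 10}.
    Root 30: left subtree has 1 node {24}, right has 0 { }.
    Root 10: left subtree has 2 nodes {39, 29}, right has 0 { }.
      Root 29: left subtree has 1 node {39}, right has 0 { }.

24 30 39 29 10 34 7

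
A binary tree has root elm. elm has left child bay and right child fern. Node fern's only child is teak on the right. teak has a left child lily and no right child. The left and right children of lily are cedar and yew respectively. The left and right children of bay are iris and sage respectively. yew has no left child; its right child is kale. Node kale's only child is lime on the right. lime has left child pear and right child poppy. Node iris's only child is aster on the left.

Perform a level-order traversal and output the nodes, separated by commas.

Level-order visits nodes level by level from the root, left to right within each level.
Level 0: elm
Level 1: bay, fern
Level 2: iris, sage, teak
Level 3: aster, lily
Level 4: cedar, yew
Level 5: kale
Level 6: lime
Level 7: pear, poppy

elm, bay, fern, iris, sage, teak, aster, lily, cedar, yew, kale, lime, pear, poppy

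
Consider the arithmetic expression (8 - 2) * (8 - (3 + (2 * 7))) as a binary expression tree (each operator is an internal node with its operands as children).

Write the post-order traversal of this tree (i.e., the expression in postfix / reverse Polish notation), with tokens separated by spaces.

8 2 - 8 3 2 7 * + - *

Post-order on an expression tree gives postfix notation: for each operator, emit left operand, right operand, then the operator.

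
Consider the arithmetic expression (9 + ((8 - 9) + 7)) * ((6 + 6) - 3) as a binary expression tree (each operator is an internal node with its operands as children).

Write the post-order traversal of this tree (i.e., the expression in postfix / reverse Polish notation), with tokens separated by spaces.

Post-order on an expression tree gives postfix notation: for each operator, emit left operand, right operand, then the operator.

9 8 9 - 7 + + 6 6 + 3 - *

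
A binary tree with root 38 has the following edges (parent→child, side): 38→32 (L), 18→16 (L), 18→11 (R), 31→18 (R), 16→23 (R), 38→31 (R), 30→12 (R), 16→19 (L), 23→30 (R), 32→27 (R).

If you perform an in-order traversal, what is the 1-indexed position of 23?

7

In-order visits the left subtree, then the node, then the right subtree.
At 38: go left to 32.
  At 32: no left child.
  Visit 32.
  At 32: go right to 27.
    27 is a leaf — visit 27.
Visit 38.
At 38: go right to 31.
  At 31: no left child.
  Visit 31.
  At 31: go right to 18.
    At 18: go left to 16.
      At 16: go left to 19.
        19 is a leaf — visit 19.
      Visit 16.
      At 16: go right to 23.
        At 23: no left child.
        Visit 23.
        At 23: go right to 30.
          At 30: no left child.
          Visit 30.
          At 30: go right to 12.
            12 is a leaf — visit 12.
    Visit 18.
    At 18: go right to 11.
      11 is a leaf — visit 11.
Full in-order sequence: 32, 27, 38, 31, 19, 16, 23, 30, 12, 18, 11.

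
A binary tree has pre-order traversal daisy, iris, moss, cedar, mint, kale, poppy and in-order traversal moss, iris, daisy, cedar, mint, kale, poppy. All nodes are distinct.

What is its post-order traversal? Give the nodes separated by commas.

The first element of pre-order is the root; it splits in-order into left and right subtrees.
Root daisy: left subtree has 2 nodes {moss, iris}, right has 4 {cedar, mint, kale, poppy}.
  Root iris: left subtree has 1 node {moss}, right has 0 { }.
  Root cedar: left subtree has 0 nodes { }, right has 3 {mint, kale, poppy}.
    Root mint: left subtree has 0 nodes { }, right has 2 {kale, poppy}.
      Root kale: left subtree has 0 nodes { }, right has 1 {poppy}.

moss, iris, poppy, kale, mint, cedar, daisy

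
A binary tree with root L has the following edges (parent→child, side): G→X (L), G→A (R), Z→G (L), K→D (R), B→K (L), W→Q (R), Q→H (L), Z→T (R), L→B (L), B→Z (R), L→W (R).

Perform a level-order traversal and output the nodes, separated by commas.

Level-order visits nodes level by level from the root, left to right within each level.
Level 0: L
Level 1: B, W
Level 2: K, Z, Q
Level 3: D, G, T, H
Level 4: X, A

L, B, W, K, Z, Q, D, G, T, H, X, A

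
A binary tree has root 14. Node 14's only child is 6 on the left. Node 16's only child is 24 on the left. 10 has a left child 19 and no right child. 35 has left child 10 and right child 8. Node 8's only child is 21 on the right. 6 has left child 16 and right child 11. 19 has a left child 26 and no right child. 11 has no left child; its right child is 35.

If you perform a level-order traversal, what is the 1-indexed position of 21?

Level-order visits nodes level by level from the root, left to right within each level.
Level 0: 14
Level 1: 6
Level 2: 16, 11
Level 3: 24, 35
Level 4: 10, 8
Level 5: 19, 21
Level 6: 26
Full level-order sequence: 14, 6, 16, 11, 24, 35, 10, 8, 19, 21, 26.

10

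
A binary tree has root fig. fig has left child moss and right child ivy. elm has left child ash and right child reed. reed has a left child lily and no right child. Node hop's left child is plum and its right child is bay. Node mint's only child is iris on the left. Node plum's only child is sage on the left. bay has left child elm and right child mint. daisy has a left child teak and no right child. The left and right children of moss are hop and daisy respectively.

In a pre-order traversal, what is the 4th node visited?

Pre-order visits the node, then its left subtree, then its right subtree.
Visit fig.
At fig: go left to moss.
  Visit moss.
  At moss: go left to hop.
    Visit hop.
    At hop: go left to plum.
      Visit plum.
      At plum: go left to sage.
        sage is a leaf — visit sage.
      At plum: no right child.
    At hop: go right to bay.
      Visit bay.
      At bay: go left to elm.
        Visit elm.
        At elm: go left to ash.
          ash is a leaf — visit ash.
        At elm: go right to reed.
          Visit reed.
          At reed: go left to lily.
            lily is a leaf — visit lily.
          At reed: no right child.
      At bay: go right to mint.
        Visit mint.
        At mint: go left to iris.
          iris is a leaf — visit iris.
        At mint: no right child.
  At moss: go right to daisy.
    Visit daisy.
    At daisy: go left to teak.
      teak is a leaf — visit teak.
    At daisy: no right child.
At fig: go right to ivy.
  ivy is a leaf — visit ivy.
Full pre-order sequence: fig, moss, hop, plum, sage, bay, elm, ash, reed, lily, mint, iris, daisy, teak, ivy.

plum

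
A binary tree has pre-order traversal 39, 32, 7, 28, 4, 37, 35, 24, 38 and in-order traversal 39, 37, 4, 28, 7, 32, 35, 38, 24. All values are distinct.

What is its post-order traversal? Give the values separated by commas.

37, 4, 28, 7, 38, 24, 35, 32, 39

The first element of pre-order is the root; it splits in-order into left and right subtrees.
Root 39: left subtree has 0 nodes { }, right has 8 {37, 4, 28, 7, 32, 35, 38, 24}.
  Root 32: left subtree has 4 nodes {37, 4, 28, 7}, right has 3 {35, 38, 24}.
    Root 7: left subtree has 3 nodes {37, 4, 28}, right has 0 { }.
      Root 28: left subtree has 2 nodes {37, 4}, right has 0 { }.
        Root 4: left subtree has 1 node {37}, right has 0 { }.
    Root 35: left subtree has 0 nodes { }, right has 2 {38, 24}.
      Root 24: left subtree has 1 node {38}, right has 0 { }.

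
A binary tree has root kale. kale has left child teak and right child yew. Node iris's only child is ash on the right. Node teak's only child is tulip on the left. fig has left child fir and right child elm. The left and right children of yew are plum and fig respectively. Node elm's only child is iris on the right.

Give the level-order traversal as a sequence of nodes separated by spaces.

kale teak yew tulip plum fig fir elm iris ash

Level-order visits nodes level by level from the root, left to right within each level.
Level 0: kale
Level 1: teak, yew
Level 2: tulip, plum, fig
Level 3: fir, elm
Level 4: iris
Level 5: ash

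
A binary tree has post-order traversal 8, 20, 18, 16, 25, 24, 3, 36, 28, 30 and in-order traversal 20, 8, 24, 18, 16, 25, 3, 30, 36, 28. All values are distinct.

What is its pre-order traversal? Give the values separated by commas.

30, 3, 24, 20, 8, 25, 16, 18, 28, 36

The last element of post-order is the root; it splits in-order into left and right subtrees.
Root 30: left subtree has 7 nodes {20, 8, 24, 18, 16, 25, 3}, right has 2 {36, 28}.
  Root 3: left subtree has 6 nodes {20, 8, 24, 18, 16, 25}, right has 0 { }.
    Root 24: left subtree has 2 nodes {20, 8}, right has 3 {18, 16, 25}.
      Root 20: left subtree has 0 nodes { }, right has 1 {8}.
      Root 25: left subtree has 2 nodes {18, 16}, right has 0 { }.
        Root 16: left subtree has 1 node {18}, right has 0 { }.
  Root 28: left subtree has 1 node {36}, right has 0 { }.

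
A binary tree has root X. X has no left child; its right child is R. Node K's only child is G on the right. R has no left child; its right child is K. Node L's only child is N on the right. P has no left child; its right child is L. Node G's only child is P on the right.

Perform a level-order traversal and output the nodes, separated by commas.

X, R, K, G, P, L, N

Level-order visits nodes level by level from the root, left to right within each level.
Level 0: X
Level 1: R
Level 2: K
Level 3: G
Level 4: P
Level 5: L
Level 6: N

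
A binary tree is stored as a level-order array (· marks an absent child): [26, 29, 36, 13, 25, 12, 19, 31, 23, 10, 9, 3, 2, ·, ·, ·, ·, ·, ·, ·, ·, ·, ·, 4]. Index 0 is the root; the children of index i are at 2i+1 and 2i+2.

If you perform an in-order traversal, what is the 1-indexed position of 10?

In-order visits the left subtree, then the node, then the right subtree.
At 26: go left to 29.
  At 29: go left to 13.
    At 13: go left to 31.
      31 is a leaf — visit 31.
    Visit 13.
    At 13: go right to 23.
      23 is a leaf — visit 23.
  Visit 29.
  At 29: go right to 25.
    At 25: go left to 10.
      10 is a leaf — visit 10.
    Visit 25.
    At 25: go right to 9.
      9 is a leaf — visit 9.
Visit 26.
At 26: go right to 36.
  At 36: go left to 12.
    At 12: go left to 3.
      At 3: go left to 4.
        4 is a leaf — visit 4.
      Visit 3.
      At 3: no right child.
    Visit 12.
    At 12: go right to 2.
      2 is a leaf — visit 2.
  Visit 36.
  At 36: go right to 19.
    19 is a leaf — visit 19.
Full in-order sequence: 31, 13, 23, 29, 10, 25, 9, 26, 4, 3, 12, 2, 36, 19.

5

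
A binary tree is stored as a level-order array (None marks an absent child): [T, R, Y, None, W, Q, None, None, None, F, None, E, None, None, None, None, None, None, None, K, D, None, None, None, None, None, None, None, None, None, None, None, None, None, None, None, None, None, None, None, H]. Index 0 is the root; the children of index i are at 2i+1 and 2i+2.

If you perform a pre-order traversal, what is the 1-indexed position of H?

6

Pre-order visits the node, then its left subtree, then its right subtree.
Visit T.
At T: go left to R.
  Visit R.
  At R: no left child.
  At R: go right to W.
    Visit W.
    At W: go left to F.
      Visit F.
      At F: go left to K.
        Visit K.
        At K: no left child.
        At K: go right to H.
          H is a leaf — visit H.
      At F: go right to D.
        D is a leaf — visit D.
    At W: no right child.
At T: go right to Y.
  Visit Y.
  At Y: go left to Q.
    Visit Q.
    At Q: go left to E.
      E is a leaf — visit E.
    At Q: no right child.
  At Y: no right child.
Full pre-order sequence: T, R, W, F, K, H, D, Y, Q, E.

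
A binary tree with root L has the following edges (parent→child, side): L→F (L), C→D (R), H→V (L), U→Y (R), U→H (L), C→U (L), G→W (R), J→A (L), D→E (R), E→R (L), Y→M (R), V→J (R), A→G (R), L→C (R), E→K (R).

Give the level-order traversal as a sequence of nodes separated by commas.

L, F, C, U, D, H, Y, E, V, M, R, K, J, A, G, W

Level-order visits nodes level by level from the root, left to right within each level.
Level 0: L
Level 1: F, C
Level 2: U, D
Level 3: H, Y, E
Level 4: V, M, R, K
Level 5: J
Level 6: A
Level 7: G
Level 8: W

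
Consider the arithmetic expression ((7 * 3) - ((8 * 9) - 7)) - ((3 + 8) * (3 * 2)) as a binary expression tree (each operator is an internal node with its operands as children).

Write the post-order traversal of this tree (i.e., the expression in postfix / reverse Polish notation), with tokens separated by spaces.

7 3 * 8 9 * 7 - - 3 8 + 3 2 * * -

Post-order on an expression tree gives postfix notation: for each operator, emit left operand, right operand, then the operator.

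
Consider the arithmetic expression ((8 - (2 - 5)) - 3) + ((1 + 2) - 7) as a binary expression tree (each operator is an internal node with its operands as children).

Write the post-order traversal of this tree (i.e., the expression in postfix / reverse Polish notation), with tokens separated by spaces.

8 2 5 - - 3 - 1 2 + 7 - +

Post-order on an expression tree gives postfix notation: for each operator, emit left operand, right operand, then the operator.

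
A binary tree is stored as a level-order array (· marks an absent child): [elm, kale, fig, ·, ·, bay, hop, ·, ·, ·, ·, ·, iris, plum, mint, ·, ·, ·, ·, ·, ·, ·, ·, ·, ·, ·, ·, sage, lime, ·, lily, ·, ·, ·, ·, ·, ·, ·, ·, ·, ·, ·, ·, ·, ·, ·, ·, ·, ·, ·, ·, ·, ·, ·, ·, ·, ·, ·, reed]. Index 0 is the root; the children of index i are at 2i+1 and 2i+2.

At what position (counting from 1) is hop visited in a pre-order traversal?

Pre-order visits the node, then its left subtree, then its right subtree.
Visit elm.
At elm: go left to kale.
  kale is a leaf — visit kale.
At elm: go right to fig.
  Visit fig.
  At fig: go left to bay.
    Visit bay.
    At bay: no left child.
    At bay: go right to iris.
      iris is a leaf — visit iris.
  At fig: go right to hop.
    Visit hop.
    At hop: go left to plum.
      Visit plum.
      At plum: go left to sage.
        sage is a leaf — visit sage.
      At plum: go right to lime.
        Visit lime.
        At lime: no left child.
        At lime: go right to reed.
          reed is a leaf — visit reed.
    At hop: go right to mint.
      Visit mint.
      At mint: no left child.
      At mint: go right to lily.
        lily is a leaf — visit lily.
Full pre-order sequence: elm, kale, fig, bay, iris, hop, plum, sage, lime, reed, mint, lily.

6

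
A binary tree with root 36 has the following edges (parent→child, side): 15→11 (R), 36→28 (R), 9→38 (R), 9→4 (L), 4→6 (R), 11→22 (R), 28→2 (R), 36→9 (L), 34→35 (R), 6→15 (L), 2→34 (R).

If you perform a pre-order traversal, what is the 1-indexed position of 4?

Pre-order visits the node, then its left subtree, then its right subtree.
Visit 36.
At 36: go left to 9.
  Visit 9.
  At 9: go left to 4.
    Visit 4.
    At 4: no left child.
    At 4: go right to 6.
      Visit 6.
      At 6: go left to 15.
        Visit 15.
        At 15: no left child.
        At 15: go right to 11.
          Visit 11.
          At 11: no left child.
          At 11: go right to 22.
            22 is a leaf — visit 22.
      At 6: no right child.
  At 9: go right to 38.
    38 is a leaf — visit 38.
At 36: go right to 28.
  Visit 28.
  At 28: no left child.
  At 28: go right to 2.
    Visit 2.
    At 2: no left child.
    At 2: go right to 34.
      Visit 34.
      At 34: no left child.
      At 34: go right to 35.
        35 is a leaf — visit 35.
Full pre-order sequence: 36, 9, 4, 6, 15, 11, 22, 38, 28, 2, 34, 35.

3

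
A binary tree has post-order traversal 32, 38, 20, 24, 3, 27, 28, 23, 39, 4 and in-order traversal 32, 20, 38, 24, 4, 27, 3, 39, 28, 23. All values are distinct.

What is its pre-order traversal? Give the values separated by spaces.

4 24 20 32 38 39 27 3 23 28

The last element of post-order is the root; it splits in-order into left and right subtrees.
Root 4: left subtree has 4 nodes {32, 20, 38, 24}, right has 5 {27, 3, 39, 28, 23}.
  Root 24: left subtree has 3 nodes {32, 20, 38}, right has 0 { }.
    Root 20: left subtree has 1 node {32}, right has 1 {38}.
  Root 39: left subtree has 2 nodes {27, 3}, right has 2 {28, 23}.
    Root 27: left subtree has 0 nodes { }, right has 1 {3}.
    Root 23: left subtree has 1 node {28}, right has 0 { }.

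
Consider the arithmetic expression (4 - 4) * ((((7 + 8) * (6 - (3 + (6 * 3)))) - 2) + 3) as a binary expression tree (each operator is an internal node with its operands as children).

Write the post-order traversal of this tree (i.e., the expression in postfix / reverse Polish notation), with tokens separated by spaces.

Post-order on an expression tree gives postfix notation: for each operator, emit left operand, right operand, then the operator.

4 4 - 7 8 + 6 3 6 3 * + - * 2 - 3 + *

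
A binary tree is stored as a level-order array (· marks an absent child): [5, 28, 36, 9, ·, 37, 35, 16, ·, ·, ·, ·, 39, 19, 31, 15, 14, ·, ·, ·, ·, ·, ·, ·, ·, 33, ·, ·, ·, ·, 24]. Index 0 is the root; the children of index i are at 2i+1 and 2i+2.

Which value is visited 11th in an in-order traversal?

In-order visits the left subtree, then the node, then the right subtree.
At 5: go left to 28.
  At 28: go left to 9.
    At 9: go left to 16.
      At 16: go left to 15.
        15 is a leaf — visit 15.
      Visit 16.
      At 16: go right to 14.
        14 is a leaf — visit 14.
    Visit 9.
    At 9: no right child.
  Visit 28.
  At 28: no right child.
Visit 5.
At 5: go right to 36.
  At 36: go left to 37.
    At 37: no left child.
    Visit 37.
    At 37: go right to 39.
      At 39: go left to 33.
        33 is a leaf — visit 33.
      Visit 39.
      At 39: no right child.
  Visit 36.
  At 36: go right to 35.
    At 35: go left to 19.
      19 is a leaf — visit 19.
    Visit 35.
    At 35: go right to 31.
      At 31: no left child.
      Visit 31.
      At 31: go right to 24.
        24 is a leaf — visit 24.
Full in-order sequence: 15, 16, 14, 9, 28, 5, 37, 33, 39, 36, 19, 35, 31, 24.

19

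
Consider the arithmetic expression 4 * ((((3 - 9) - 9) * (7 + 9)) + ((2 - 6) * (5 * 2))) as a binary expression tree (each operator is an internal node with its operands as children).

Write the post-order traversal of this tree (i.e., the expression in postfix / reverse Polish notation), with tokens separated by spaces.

Post-order on an expression tree gives postfix notation: for each operator, emit left operand, right operand, then the operator.

4 3 9 - 9 - 7 9 + * 2 6 - 5 2 * * + *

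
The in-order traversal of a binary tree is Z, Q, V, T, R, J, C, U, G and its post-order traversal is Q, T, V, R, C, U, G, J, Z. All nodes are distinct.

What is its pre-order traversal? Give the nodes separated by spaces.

The last element of post-order is the root; it splits in-order into left and right subtrees.
Root Z: left subtree has 0 nodes { }, right has 8 {Q, V, T, R, J, C, U, G}.
  Root J: left subtree has 4 nodes {Q, V, T, R}, right has 3 {C, U, G}.
    Root R: left subtree has 3 nodes {Q, V, T}, right has 0 { }.
      Root V: left subtree has 1 node {Q}, right has 1 {T}.
    Root G: left subtree has 2 nodes {C, U}, right has 0 { }.
      Root U: left subtree has 1 node {C}, right has 0 { }.

Z J R V Q T G U C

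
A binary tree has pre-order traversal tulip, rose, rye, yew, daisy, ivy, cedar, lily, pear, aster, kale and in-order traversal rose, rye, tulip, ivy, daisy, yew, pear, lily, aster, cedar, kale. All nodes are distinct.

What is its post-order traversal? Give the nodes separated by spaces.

rye rose ivy daisy pear aster lily kale cedar yew tulip

The first element of pre-order is the root; it splits in-order into left and right subtrees.
Root tulip: left subtree has 2 nodes {rose, rye}, right has 8 {ivy, daisy, yew, pear, lily, aster, cedar, kale}.
  Root rose: left subtree has 0 nodes { }, right has 1 {rye}.
  Root yew: left subtree has 2 nodes {ivy, daisy}, right has 5 {pear, lily, aster, cedar, kale}.
    Root daisy: left subtree has 1 node {ivy}, right has 0 { }.
    Root cedar: left subtree has 3 nodes {pear, lily, aster}, right has 1 {kale}.
      Root lily: left subtree has 1 node {pear}, right has 1 {aster}.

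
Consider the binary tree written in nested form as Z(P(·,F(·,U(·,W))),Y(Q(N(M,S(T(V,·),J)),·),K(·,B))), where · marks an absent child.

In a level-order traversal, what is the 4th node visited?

F

Level-order visits nodes level by level from the root, left to right within each level.
Level 0: Z
Level 1: P, Y
Level 2: F, Q, K
Level 3: U, N, B
Level 4: W, M, S
Level 5: T, J
Level 6: V
Full level-order sequence: Z, P, Y, F, Q, K, U, N, B, W, M, S, T, J, V.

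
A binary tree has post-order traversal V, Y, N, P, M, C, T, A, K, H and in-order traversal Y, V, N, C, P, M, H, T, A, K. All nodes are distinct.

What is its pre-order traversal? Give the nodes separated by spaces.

The last element of post-order is the root; it splits in-order into left and right subtrees.
Root H: left subtree has 6 nodes {Y, V, N, C, P, M}, right has 3 {T, A, K}.
  Root C: left subtree has 3 nodes {Y, V, N}, right has 2 {P, M}.
    Root N: left subtree has 2 nodes {Y, V}, right has 0 { }.
      Root Y: left subtree has 0 nodes { }, right has 1 {V}.
    Root M: left subtree has 1 node {P}, right has 0 { }.
  Root K: left subtree has 2 nodes {T, A}, right has 0 { }.
    Root A: left subtree has 1 node {T}, right has 0 { }.

H C N Y V M P K A T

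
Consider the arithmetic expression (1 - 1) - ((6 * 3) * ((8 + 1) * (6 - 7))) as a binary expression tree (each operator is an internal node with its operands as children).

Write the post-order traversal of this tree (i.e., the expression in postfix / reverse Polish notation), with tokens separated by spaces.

Post-order on an expression tree gives postfix notation: for each operator, emit left operand, right operand, then the operator.

1 1 - 6 3 * 8 1 + 6 7 - * * -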